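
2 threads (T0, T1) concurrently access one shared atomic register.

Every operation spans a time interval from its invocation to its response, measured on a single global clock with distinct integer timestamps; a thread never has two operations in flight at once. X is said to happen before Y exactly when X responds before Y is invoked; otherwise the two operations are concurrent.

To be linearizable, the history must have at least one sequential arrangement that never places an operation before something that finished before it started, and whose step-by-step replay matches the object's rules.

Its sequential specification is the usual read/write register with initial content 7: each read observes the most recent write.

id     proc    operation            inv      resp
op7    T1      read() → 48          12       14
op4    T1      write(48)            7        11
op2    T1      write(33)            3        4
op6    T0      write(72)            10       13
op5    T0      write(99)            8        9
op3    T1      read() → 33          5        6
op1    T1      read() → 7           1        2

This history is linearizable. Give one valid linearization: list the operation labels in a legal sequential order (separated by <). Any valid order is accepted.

step 1: op1 read() → 7 — value 7
step 2: op2 write(33) — value 33
step 3: op3 read() → 33 — value 33
step 4: op5 write(99) — value 99
step 5: op4 write(48) — value 48
step 6: op7 read() → 48 — value 48
step 7: op6 write(72) — value 72

op1 < op2 < op3 < op5 < op4 < op7 < op6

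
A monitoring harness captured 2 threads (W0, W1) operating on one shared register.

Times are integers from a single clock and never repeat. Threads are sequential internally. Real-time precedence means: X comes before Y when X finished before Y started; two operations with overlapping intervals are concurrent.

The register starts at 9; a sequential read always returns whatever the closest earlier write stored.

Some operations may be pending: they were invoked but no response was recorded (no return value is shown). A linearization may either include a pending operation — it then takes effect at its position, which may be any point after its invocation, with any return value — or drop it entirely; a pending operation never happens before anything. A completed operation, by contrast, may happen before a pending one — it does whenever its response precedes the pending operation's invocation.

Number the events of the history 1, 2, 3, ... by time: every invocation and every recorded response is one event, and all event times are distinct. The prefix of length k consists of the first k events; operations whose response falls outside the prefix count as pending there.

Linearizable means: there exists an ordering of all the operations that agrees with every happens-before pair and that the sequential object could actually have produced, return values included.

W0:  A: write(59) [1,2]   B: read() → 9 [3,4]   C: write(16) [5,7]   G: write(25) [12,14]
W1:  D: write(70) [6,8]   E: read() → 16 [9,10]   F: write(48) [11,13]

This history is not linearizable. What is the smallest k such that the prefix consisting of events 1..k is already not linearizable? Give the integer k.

events 1..3 are still linearizable — one witness is A:
1. A write(59), leaving value 59
at event 4 (B's time-4 response) nothing linearizes any more
e.g. A, B: illegal at step 2, since B read() → 9 cannot apply there

4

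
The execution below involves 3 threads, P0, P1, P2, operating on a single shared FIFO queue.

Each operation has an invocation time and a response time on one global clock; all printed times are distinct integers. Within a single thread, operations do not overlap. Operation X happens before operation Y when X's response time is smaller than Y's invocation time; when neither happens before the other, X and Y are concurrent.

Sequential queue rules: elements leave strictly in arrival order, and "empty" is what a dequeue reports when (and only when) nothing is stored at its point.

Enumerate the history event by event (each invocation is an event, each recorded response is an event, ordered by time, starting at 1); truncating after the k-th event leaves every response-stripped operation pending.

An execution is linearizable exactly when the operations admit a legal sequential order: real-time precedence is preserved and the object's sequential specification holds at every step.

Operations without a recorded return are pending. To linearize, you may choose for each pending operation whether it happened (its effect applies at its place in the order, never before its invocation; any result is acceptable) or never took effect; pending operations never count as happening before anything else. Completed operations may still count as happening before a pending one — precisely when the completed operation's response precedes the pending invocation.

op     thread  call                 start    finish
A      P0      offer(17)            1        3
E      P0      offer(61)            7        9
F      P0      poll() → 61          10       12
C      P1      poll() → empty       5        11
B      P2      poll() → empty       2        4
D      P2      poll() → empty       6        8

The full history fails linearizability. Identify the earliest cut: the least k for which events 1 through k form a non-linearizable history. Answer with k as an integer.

11

a valid linearization of events 1..10 exists, for instance B, A, C, D, E:
step 1: B poll() → empty — queue <>
step 2: A offer(17) — queue <17>
step 3: C poll() (pending, included) — queue <>
step 4: D poll() → empty — queue <>
step 5: E offer(61) — queue <61>
adding event 11 (C responds at 11) leaves no legal real-time order
include/drop combinations of the 1 pending operation (F) were all tried; none helps
for example A, B, C, D, E (pending dropped) fails at step 2: B poll() → empty is not legal there
for example A, B, C, E, D (pending dropped) fails at step 2: B poll() → empty is not legal there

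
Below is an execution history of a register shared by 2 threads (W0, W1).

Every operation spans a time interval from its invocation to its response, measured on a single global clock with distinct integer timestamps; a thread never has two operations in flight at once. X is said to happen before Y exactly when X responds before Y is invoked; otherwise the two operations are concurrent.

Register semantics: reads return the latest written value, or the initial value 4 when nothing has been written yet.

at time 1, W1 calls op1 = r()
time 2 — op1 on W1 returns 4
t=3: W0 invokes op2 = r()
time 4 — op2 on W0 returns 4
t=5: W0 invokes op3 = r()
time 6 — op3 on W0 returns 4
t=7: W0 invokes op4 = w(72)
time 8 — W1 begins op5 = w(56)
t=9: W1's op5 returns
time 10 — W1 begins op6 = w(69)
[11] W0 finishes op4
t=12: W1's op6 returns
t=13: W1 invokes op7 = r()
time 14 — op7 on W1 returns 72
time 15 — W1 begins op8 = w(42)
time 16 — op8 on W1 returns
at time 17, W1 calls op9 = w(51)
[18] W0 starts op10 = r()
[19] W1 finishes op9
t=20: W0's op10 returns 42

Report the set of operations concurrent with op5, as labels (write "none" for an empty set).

op4

op5 runs from 8 to 9; window-overlapping ops are concurrent
op1 [1,2]: before
op2 [3,4]: before
op3 [5,6]: before
op4 [7,11]: concurrent
op6 [10,12]: after
op7 [13,14]: after
op8 [15,16]: after
op9 [17,19]: after
op10 [18,20]: after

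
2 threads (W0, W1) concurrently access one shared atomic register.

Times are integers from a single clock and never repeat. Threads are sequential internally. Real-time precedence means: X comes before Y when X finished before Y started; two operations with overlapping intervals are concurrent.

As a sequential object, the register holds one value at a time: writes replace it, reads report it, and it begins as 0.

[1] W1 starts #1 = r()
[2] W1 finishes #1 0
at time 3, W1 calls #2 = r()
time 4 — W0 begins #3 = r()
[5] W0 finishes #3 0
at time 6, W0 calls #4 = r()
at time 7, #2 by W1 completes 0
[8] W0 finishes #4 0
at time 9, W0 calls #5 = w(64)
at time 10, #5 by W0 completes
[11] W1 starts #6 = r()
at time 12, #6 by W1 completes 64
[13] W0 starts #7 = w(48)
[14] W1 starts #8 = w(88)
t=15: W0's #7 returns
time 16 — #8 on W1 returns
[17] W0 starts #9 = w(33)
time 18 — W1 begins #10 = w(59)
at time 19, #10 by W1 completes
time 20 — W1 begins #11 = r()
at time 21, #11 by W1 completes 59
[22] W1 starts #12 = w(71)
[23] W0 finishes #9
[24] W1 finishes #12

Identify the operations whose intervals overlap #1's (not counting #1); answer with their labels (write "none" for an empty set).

#1 spans [1,2]; an op avoiding the whole window 1..2 is ordered, any other is concurrent
#2 [3,7]: after
#3 [4,5]: after
#4 [6,8]: after
#5 [9,10]: after
#6 [11,12]: after
#7 [13,15]: after
#8 [14,16]: after
#9 [17,23]: after
#10 [18,19]: after
#11 [20,21]: after
#12 [22,24]: after

none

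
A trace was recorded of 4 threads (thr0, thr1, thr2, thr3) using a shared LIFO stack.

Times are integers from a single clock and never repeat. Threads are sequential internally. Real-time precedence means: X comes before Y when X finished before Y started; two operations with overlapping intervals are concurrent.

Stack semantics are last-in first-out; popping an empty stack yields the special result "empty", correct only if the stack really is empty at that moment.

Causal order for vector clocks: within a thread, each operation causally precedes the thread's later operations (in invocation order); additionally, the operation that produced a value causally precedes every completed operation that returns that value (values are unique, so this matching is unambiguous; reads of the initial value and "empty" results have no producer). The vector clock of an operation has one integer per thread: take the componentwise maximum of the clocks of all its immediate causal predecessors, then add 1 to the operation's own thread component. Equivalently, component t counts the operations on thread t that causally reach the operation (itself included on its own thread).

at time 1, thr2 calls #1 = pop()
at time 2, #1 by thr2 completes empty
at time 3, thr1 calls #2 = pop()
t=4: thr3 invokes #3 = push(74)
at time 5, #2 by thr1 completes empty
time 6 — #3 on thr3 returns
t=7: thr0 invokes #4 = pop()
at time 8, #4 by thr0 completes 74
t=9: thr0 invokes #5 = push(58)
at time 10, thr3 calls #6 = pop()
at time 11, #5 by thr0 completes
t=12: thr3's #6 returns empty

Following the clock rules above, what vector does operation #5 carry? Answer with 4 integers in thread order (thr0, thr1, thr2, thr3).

(2, 0, 0, 1)

#3 (invocation 4): nothing precedes it; thr3's component alone gives (0, 0, 0, 1)
#1 (invocation 1): nothing precedes it; thr2's component alone gives (0, 0, 1, 0)
#2 (invocation 3): nothing precedes it; thr1's component alone gives (0, 1, 0, 0)
VC(#6, invoked at 10): max of VC(#3)=(0, 0, 0, 1), then +1 on thread thr3 → (0, 0, 0, 2)
VC(#4, invoked at 7): max of VC(#3)=(0, 0, 0, 1), then +1 on thread thr0 → (1, 0, 0, 1)
VC(#5, invoked at 9): max of VC(#4)=(1, 0, 0, 1), then +1 on thread thr0 → (2, 0, 0, 1)
target: VC(#5) = (2, 0, 0, 1)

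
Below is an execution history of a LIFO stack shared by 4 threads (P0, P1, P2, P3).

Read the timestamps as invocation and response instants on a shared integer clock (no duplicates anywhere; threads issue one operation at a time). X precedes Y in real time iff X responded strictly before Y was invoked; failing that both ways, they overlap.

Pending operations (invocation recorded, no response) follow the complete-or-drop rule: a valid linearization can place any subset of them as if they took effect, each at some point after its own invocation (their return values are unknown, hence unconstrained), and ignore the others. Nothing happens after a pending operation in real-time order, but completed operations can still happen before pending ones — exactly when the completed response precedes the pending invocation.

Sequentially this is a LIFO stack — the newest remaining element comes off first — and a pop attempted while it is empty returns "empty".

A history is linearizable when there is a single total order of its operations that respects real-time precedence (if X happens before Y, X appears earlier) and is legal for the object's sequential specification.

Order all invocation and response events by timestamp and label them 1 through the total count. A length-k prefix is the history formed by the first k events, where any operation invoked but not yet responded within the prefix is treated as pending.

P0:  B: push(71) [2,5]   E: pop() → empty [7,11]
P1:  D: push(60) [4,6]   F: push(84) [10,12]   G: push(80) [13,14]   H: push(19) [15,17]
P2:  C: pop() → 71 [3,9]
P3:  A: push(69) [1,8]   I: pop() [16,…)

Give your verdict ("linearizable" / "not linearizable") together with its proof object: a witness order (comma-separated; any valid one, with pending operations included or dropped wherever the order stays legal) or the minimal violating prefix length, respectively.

not linearizable — minimal violating prefix: 11 events

the violation lands at event 11, E's response at time 11: events 1..10 linearize, events 1..11 do not
the 5 completed operations admit 40 real-time orders; each fails the LIFO stack replay
include/drop combinations of the 1 pending operation (F) were all tried; none helps
one such order, A, B, C, D, E (pending dropped), breaks at step 5 where E pop() → empty is illegal
one such order, A, B, D, C, E (pending dropped), breaks at step 4 where C pop() → 71 is illegal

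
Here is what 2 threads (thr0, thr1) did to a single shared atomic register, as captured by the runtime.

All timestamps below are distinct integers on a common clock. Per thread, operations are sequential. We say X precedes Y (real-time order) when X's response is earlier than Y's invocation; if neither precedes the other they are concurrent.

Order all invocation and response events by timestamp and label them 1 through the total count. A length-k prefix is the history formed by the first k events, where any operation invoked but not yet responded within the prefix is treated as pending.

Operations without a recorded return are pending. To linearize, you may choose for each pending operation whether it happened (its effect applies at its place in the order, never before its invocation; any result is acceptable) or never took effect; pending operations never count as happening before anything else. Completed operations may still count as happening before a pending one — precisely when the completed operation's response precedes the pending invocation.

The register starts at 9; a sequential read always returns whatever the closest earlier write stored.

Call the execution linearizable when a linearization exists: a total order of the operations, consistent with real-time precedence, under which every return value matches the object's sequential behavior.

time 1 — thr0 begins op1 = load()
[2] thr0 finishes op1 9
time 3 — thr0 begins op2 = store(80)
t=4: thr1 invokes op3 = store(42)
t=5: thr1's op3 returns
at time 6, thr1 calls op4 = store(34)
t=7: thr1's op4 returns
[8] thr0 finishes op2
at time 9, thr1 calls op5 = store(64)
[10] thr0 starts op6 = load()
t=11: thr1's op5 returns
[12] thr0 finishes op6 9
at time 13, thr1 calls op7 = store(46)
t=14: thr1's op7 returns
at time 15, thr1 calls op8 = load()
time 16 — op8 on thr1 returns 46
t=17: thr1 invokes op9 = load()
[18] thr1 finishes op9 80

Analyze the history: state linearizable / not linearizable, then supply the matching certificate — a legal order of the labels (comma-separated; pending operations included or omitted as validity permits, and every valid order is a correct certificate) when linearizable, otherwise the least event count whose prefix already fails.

not linearizable — minimal violating prefix: 12 events

through event 11 a valid linearization exists; event 12 (op6 responding at time 12) ends that
checked exhaustively: 6 real-time-consistent orders of 6 completed operations, zero legal atomic register replays
take op1, op2, op3, op4, op5, op6: step 6 already fails, because op6 load() → 9 cannot occur there
take op1, op2, op3, op4, op6, op5: step 5 already fails, because op6 load() → 9 cannot occur there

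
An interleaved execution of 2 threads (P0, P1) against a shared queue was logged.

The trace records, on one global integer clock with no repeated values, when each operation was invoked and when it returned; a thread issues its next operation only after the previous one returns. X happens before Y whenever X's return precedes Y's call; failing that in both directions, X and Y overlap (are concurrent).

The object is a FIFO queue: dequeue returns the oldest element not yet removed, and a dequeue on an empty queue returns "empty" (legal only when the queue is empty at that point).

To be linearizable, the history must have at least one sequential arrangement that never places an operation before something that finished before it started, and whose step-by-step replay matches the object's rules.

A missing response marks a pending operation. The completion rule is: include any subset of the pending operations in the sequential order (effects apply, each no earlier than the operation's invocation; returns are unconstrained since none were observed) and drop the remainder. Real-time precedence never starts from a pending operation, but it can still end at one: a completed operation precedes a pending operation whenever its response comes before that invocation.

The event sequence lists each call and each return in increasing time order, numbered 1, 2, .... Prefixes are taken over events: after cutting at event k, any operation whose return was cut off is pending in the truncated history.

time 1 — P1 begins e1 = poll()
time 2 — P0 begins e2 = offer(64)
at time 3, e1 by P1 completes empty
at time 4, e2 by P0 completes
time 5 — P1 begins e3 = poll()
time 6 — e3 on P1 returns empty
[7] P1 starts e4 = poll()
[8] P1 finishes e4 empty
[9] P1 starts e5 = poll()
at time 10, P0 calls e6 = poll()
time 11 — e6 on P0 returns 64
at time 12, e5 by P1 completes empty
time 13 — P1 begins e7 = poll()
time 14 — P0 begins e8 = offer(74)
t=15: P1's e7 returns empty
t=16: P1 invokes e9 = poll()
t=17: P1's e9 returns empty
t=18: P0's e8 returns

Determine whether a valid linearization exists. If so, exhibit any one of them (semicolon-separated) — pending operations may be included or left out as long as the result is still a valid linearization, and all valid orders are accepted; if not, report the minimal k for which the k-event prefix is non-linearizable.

not linearizable — minimal violating prefix: 6 events

prefix check: 1..5 passes, 1..6 fails once e3's time-6 response joins
checked exhaustively: 2 real-time-consistent orders of 3 completed operations, zero legal queue replays
e.g. e1, e2, e3: illegal at step 3, since e3 poll() → empty cannot apply there
e.g. e2, e1, e3: illegal at step 2, since e1 poll() → empty cannot apply there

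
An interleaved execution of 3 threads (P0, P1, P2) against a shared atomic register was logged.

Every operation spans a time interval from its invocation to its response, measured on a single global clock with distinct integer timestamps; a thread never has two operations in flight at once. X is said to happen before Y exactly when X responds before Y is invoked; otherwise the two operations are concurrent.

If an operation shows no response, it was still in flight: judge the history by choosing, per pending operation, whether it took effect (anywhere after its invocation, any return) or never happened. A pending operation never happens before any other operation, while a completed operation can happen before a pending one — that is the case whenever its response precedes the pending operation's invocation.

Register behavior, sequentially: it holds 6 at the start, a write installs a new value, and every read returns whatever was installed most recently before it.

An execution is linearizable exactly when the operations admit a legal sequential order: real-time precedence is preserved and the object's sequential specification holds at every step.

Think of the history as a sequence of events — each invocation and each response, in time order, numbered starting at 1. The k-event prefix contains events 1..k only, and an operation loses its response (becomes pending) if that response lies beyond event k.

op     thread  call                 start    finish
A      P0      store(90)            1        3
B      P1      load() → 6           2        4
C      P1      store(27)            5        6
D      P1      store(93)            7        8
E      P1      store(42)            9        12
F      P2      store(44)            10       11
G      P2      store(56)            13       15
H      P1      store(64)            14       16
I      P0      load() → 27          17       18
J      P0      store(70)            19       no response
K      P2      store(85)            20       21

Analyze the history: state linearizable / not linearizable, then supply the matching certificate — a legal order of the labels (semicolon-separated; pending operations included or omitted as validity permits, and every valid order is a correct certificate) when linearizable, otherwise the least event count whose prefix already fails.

not linearizable — minimal violating prefix: 18 events

already the first 18 events (up to I's response at time 18) admit no linearization; the first 17 still do
no legal order exists: 8 real-time-consistent candidates over 9 completed atomic register operations, all rejected
take A, B, C, D, E, F, G, H, I: step 2 already fails, because B load() → 6 cannot occur there
take A, B, C, D, E, F, H, G, I: step 2 already fails, because B load() → 6 cannot occur there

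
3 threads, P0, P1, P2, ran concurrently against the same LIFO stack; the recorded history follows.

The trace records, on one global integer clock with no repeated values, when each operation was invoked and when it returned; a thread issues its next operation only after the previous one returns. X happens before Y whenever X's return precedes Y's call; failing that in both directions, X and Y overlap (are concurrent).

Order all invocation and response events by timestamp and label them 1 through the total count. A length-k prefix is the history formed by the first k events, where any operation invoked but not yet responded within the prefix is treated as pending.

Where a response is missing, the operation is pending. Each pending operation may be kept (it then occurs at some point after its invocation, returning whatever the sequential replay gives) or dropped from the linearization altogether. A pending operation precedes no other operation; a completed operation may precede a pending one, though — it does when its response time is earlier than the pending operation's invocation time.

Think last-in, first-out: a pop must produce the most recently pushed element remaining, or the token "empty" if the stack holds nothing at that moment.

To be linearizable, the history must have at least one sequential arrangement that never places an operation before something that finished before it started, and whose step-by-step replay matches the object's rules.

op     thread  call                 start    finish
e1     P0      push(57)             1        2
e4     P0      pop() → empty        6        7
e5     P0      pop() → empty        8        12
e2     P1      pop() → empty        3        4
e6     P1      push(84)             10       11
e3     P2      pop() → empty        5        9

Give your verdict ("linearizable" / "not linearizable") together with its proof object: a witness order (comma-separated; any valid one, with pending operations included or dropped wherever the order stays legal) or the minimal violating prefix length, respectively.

through event 3 a valid linearization exists; event 4 (e2 responding at time 4) ends that
a single order respects real time; the 2 completed LIFO stack operations fail replay along it
take e1, e2: step 2 already fails, because e2 pop() → empty cannot occur there

not linearizable — minimal violating prefix: 4 events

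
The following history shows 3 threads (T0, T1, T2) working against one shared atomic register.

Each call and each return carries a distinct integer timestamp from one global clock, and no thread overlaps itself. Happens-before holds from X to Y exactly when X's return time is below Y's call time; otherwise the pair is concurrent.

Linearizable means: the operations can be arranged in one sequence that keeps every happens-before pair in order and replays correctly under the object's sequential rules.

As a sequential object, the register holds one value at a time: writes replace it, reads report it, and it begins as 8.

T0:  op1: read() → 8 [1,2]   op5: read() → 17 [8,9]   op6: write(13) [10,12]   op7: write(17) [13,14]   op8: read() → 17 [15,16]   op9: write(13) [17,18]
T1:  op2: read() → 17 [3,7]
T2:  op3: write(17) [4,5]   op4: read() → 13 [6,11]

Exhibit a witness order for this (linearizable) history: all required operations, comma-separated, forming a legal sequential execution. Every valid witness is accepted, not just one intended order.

step 1: op1 read() → 8 — value 8
step 2: op3 write(17) — value 17
step 3: op2 read() → 17 — value 17
step 4: op5 read() → 17 — value 17
step 5: op6 write(13) — value 13
step 6: op4 read() → 13 — value 13
step 7: op7 write(17) — value 17
step 8: op8 read() → 17 — value 17
step 9: op9 write(13) — value 13

op1, op3, op2, op5, op6, op4, op7, op8, op9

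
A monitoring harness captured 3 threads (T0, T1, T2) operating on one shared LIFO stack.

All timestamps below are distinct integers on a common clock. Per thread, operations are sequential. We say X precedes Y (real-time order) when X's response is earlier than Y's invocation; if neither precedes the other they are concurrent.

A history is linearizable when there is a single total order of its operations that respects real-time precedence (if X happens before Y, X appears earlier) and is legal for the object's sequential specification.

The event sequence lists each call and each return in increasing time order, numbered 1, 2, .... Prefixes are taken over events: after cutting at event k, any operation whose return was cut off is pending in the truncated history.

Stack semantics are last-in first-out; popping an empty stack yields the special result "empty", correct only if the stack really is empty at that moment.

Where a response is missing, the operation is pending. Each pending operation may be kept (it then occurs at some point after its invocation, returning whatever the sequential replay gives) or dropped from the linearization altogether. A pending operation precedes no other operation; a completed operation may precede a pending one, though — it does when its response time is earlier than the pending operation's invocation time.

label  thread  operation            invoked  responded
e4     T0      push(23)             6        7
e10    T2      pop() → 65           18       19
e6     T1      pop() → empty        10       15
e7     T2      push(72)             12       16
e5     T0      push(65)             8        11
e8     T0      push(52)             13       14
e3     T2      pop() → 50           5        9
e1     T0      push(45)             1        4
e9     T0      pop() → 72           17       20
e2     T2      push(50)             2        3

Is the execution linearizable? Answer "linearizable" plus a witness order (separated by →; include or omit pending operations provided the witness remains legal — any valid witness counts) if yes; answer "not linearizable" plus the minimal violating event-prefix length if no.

events 1..14 are fine; event 15 — the response of e6 at time 15 — makes the prefix non-linearizable
16 orders of the 7 completed LIFO stack ops respect real time; none is legal
completion choices over the 1 pending operation (e7) were checked; none helps
sample order e1, e2, e3, e4, e5, e6, e8 (pending dropped) stalls at step 6 — e6 pop() → empty has no legal effect
sample order e1, e2, e3, e4, e5, e8, e6 (pending dropped) stalls at step 7 — e6 pop() → empty has no legal effect

not linearizable — minimal violating prefix: 15 events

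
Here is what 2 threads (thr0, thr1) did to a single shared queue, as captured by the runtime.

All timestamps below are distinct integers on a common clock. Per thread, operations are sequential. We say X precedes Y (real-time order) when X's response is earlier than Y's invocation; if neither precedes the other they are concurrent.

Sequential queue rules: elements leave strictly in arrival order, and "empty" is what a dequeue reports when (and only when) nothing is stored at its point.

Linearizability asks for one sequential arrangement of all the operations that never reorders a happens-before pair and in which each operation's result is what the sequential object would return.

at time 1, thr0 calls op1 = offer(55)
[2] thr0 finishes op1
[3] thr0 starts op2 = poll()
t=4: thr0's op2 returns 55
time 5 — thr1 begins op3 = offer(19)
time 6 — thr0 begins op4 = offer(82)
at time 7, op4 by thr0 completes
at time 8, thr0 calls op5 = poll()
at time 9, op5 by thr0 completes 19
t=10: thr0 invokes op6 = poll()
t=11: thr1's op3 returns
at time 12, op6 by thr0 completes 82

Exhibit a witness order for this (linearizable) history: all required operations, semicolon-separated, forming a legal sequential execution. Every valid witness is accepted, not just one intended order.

1. op1 offer(55), leaving queue <55>
2. op2 poll() → 55, leaving queue <>
3. op3 offer(19), leaving queue <19>
4. op4 offer(82), leaving queue <19,82>
5. op5 poll() → 19, leaving queue <82>
6. op6 poll() → 82, leaving queue <>

op1; op2; op3; op4; op5; op6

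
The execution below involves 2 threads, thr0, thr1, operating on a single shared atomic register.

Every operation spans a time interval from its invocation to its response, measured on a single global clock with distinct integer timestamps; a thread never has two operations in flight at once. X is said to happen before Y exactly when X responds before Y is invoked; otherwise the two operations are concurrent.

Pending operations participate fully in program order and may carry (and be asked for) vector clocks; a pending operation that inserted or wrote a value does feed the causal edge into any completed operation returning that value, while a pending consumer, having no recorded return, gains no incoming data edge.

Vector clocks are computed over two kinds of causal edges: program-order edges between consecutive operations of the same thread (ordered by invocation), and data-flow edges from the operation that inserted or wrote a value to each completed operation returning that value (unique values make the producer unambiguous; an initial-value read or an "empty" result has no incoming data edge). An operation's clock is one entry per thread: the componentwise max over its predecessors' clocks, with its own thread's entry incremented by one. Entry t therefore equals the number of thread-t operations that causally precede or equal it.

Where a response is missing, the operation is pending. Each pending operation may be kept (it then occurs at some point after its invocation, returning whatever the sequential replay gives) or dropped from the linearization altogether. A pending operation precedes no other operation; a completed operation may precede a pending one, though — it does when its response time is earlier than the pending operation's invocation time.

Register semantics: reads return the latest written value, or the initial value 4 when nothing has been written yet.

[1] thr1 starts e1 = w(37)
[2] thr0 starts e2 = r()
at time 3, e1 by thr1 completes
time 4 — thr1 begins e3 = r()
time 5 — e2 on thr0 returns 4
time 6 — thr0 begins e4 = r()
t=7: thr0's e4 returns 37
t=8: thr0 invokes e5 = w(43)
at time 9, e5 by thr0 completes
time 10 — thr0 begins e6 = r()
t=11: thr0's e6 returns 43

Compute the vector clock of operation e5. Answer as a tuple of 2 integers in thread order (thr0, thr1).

(3, 1)

invoked at 1, e1 has no predecessors; its own thr1 bump gives (0, 1)
invoked at 2, e2 has no predecessors; its own thr0 bump gives (1, 0)
merge at e3 (invoked 4): VC(e1)=(0, 1), own-thread bump on thr1 → (0, 2)
merge at e4 (invoked 6): VC(e1)=(0, 1), VC(e2)=(1, 0), own-thread bump on thr0 → (2, 1)
merge at e5 (invoked 8): VC(e4)=(2, 1), own-thread bump on thr0 → (3, 1)
merge at e6 (invoked 10): VC(e5)=(3, 1), own-thread bump on thr0 → (4, 1)
target: VC(e5) = (3, 1)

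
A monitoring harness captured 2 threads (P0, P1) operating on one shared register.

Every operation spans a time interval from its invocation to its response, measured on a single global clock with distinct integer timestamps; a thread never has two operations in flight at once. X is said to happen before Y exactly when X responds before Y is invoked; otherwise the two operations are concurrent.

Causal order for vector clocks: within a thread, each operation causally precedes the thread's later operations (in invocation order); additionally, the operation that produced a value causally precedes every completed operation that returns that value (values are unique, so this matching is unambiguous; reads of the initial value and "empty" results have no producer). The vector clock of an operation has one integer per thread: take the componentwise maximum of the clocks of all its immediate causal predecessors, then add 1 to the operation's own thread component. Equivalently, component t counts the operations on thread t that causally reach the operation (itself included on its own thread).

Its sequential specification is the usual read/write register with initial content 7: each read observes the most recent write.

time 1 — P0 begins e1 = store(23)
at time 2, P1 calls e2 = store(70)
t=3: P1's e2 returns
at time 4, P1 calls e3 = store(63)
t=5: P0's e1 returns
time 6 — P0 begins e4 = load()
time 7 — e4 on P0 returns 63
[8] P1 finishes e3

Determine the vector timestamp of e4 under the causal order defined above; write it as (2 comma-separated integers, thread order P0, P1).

VC(e2, invoked at 2): no causal predecessors; +1 on P1 → (0, 1)
VC(e1, invoked at 1): no causal predecessors; +1 on P0 → (1, 0)
e3, invoked 4, takes VC(e2)=(0, 1) under max, adds 1 for P1 → (0, 2)
e4, invoked 6, takes VC(e1)=(1, 0), VC(e3)=(0, 2) under max, adds 1 for P0 → (2, 2)
target: VC(e4) = (2, 2)

(2, 2)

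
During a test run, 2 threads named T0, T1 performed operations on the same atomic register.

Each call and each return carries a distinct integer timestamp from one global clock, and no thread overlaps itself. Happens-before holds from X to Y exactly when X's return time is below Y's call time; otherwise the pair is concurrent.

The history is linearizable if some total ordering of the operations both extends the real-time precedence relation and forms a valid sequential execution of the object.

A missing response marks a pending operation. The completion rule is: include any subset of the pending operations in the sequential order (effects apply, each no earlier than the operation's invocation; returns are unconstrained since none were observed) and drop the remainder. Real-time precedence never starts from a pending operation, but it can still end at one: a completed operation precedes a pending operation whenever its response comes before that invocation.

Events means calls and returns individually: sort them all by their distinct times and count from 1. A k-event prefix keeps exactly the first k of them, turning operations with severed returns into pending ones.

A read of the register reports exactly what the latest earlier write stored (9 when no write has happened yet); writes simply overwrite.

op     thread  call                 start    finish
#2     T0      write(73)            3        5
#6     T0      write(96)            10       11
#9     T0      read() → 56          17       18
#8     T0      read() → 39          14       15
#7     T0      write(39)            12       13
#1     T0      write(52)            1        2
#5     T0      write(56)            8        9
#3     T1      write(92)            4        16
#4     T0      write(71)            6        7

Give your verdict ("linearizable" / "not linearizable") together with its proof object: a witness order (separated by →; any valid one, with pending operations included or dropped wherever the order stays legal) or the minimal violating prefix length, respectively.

not linearizable — minimal violating prefix: 18 events

prefix check: 1..17 passes, 1..18 fails once #9's time-18 response joins
7 orders of the 9 completed atomic register ops respect real time; none is legal
take #1, #2, #3, #4, #5, #6, #7, #8, #9: step 9 already fails, because #9 read() → 56 cannot occur there
take #1, #2, #4, #3, #5, #6, #7, #8, #9: step 9 already fails, because #9 read() → 56 cannot occur there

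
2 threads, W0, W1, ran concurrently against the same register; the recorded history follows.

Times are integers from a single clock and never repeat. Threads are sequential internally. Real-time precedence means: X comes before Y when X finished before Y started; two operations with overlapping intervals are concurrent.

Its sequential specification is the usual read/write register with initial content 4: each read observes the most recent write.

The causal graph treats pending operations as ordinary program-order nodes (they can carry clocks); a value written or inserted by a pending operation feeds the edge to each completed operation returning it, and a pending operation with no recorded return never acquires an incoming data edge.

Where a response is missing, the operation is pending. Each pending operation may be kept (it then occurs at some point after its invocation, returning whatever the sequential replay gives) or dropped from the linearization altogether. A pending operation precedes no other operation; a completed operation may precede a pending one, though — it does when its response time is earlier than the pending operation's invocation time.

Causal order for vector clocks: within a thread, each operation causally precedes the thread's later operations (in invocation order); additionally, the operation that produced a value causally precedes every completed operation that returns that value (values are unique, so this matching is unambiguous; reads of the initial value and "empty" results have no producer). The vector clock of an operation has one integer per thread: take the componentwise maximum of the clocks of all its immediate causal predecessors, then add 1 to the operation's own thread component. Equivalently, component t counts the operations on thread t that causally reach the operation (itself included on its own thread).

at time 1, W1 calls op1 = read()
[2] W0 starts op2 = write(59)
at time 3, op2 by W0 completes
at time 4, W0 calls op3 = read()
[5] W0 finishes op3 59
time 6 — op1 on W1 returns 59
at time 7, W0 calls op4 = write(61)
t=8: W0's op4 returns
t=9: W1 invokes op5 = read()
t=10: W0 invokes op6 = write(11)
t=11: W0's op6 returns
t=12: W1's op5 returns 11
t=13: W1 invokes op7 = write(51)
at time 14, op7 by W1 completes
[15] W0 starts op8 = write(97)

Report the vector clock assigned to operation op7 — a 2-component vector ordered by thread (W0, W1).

(4, 3)

root op op2, invoked 2: fresh clock plus W0's own tick → (1, 0)
invoked at 1, op1 merges VC(op2)=(1, 0) and bumps W1's slot → (1, 1)
invoked at 4, op3 merges VC(op2)=(1, 0) and bumps W0's slot → (2, 0)
invoked at 7, op4 merges VC(op3)=(2, 0) and bumps W0's slot → (3, 0)
invoked at 10, op6 merges VC(op4)=(3, 0) and bumps W0's slot → (4, 0)
invoked at 15, op8 merges VC(op6)=(4, 0) and bumps W0's slot → (5, 0)
invoked at 9, op5 merges VC(op1)=(1, 1), VC(op6)=(4, 0) and bumps W1's slot → (4, 2)
invoked at 13, op7 merges VC(op5)=(4, 2) and bumps W1's slot → (4, 3)
target: VC(op7) = (4, 3)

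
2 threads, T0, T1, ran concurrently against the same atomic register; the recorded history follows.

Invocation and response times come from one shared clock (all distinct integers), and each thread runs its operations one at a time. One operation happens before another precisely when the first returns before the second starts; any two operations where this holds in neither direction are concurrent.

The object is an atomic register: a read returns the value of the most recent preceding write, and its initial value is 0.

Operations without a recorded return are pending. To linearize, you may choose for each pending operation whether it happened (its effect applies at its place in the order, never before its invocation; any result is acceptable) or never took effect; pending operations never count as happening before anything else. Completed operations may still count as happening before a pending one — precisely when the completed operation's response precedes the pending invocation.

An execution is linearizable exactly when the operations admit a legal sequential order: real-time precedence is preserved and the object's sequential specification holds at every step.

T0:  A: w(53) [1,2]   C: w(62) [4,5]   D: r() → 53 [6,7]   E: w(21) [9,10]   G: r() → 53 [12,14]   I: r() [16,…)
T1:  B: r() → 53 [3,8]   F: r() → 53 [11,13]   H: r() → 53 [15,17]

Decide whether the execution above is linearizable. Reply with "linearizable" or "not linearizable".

not linearizable

events 1..6 are fine; event 7 — the response of D at time 7 — makes the prefix non-linearizable
exactly one order of the 3 completed ops respects real time; the atomic register replay fails
including or dropping the 1 pending operation (B) in any combination fails
one such order, A, C, D (pending dropped), breaks at step 3 where D r() → 53 is illegal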